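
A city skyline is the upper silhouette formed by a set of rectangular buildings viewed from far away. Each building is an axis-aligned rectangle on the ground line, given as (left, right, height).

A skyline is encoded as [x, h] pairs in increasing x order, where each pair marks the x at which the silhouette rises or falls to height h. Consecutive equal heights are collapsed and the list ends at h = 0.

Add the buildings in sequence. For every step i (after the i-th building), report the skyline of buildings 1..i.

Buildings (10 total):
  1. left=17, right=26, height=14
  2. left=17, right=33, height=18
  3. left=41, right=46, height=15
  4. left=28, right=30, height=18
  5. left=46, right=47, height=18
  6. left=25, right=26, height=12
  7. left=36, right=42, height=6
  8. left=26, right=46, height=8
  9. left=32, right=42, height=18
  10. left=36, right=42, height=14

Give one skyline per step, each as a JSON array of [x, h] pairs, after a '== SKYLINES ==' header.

== SKYLINES ==
[[17,14],[26,0]]
[[17,18],[33,0]]
[[17,18],[33,0],[41,15],[46,0]]
[[17,18],[33,0],[41,15],[46,0]]
[[17,18],[33,0],[41,15],[46,18],[47,0]]
[[17,18],[33,0],[41,15],[46,18],[47,0]]
[[17,18],[33,0],[36,6],[41,15],[46,18],[47,0]]
[[17,18],[33,8],[41,15],[46,18],[47,0]]
[[17,18],[42,15],[46,18],[47,0]]
[[17,18],[42,15],[46,18],[47,0]]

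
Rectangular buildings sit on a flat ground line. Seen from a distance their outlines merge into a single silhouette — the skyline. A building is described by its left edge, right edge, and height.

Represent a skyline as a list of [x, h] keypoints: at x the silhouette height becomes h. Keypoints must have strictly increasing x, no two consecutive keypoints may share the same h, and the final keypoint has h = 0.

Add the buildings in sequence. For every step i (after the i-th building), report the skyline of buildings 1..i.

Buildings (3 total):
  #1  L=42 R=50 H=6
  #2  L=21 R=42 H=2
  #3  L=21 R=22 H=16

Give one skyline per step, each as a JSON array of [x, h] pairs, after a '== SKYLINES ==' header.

== SKYLINES ==
[[42,6],[50,0]]
[[21,2],[42,6],[50,0]]
[[21,16],[22,2],[42,6],[50,0]]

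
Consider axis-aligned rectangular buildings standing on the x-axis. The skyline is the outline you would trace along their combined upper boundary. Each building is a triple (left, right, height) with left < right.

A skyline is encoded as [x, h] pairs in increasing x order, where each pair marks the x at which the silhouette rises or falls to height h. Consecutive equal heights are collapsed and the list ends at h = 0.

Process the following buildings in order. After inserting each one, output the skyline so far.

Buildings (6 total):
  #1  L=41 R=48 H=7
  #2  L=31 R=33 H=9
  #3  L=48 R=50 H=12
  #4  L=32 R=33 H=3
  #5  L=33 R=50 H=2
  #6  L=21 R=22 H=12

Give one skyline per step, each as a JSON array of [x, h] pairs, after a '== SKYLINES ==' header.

== SKYLINES ==
[[41,7],[48,0]]
[[31,9],[33,0],[41,7],[48,0]]
[[31,9],[33,0],[41,7],[48,12],[50,0]]
[[31,9],[33,0],[41,7],[48,12],[50,0]]
[[31,9],[33,2],[41,7],[48,12],[50,0]]
[[21,12],[22,0],[31,9],[33,2],[41,7],[48,12],[50,0]]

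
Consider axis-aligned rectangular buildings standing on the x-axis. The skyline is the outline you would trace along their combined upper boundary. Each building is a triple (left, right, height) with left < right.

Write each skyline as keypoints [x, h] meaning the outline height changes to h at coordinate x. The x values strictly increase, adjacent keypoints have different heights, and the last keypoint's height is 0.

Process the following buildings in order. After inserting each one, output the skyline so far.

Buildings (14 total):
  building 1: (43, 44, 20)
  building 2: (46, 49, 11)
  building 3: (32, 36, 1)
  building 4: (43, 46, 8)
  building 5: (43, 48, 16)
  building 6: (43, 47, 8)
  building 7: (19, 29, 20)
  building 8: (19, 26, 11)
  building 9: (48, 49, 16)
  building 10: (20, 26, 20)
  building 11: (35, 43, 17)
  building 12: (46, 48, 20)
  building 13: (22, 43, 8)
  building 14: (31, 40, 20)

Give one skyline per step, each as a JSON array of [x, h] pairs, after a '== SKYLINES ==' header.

== SKYLINES ==
[[43,20],[44,0]]
[[43,20],[44,0],[46,11],[49,0]]
[[32,1],[36,0],[43,20],[44,0],[46,11],[49,0]]
[[32,1],[36,0],[43,20],[44,8],[46,11],[49,0]]
[[32,1],[36,0],[43,20],[44,16],[48,11],[49,0]]
[[32,1],[36,0],[43,20],[44,16],[48,11],[49,0]]
[[19,20],[29,0],[32,1],[36,0],[43,20],[44,16],[48,11],[49,0]]
[[19,20],[29,0],[32,1],[36,0],[43,20],[44,16],[48,11],[49,0]]
[[19,20],[29,0],[32,1],[36,0],[43,20],[44,16],[49,0]]
[[19,20],[29,0],[32,1],[36,0],[43,20],[44,16],[49,0]]
[[19,20],[29,0],[32,1],[35,17],[43,20],[44,16],[49,0]]
[[19,20],[29,0],[32,1],[35,17],[43,20],[44,16],[46,20],[48,16],[49,0]]
[[19,20],[29,8],[35,17],[43,20],[44,16],[46,20],[48,16],[49,0]]
[[19,20],[29,8],[31,20],[40,17],[43,20],[44,16],[46,20],[48,16],[49,0]]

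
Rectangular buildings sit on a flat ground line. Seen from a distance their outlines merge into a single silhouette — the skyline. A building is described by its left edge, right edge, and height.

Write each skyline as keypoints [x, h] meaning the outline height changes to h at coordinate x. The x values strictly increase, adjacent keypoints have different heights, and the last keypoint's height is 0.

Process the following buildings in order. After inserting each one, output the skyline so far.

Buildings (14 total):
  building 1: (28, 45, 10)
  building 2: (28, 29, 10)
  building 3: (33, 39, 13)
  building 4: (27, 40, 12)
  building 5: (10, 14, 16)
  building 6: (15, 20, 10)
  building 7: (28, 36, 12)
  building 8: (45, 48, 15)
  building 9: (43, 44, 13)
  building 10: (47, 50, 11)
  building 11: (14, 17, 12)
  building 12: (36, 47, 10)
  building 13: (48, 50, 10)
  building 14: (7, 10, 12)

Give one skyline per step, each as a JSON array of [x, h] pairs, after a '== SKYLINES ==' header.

== SKYLINES ==
[[28,10],[45,0]]
[[28,10],[45,0]]
[[28,10],[33,13],[39,10],[45,0]]
[[27,12],[33,13],[39,12],[40,10],[45,0]]
[[10,16],[14,0],[27,12],[33,13],[39,12],[40,10],[45,0]]
[[10,16],[14,0],[15,10],[20,0],[27,12],[33,13],[39,12],[40,10],[45,0]]
[[10,16],[14,0],[15,10],[20,0],[27,12],[33,13],[39,12],[40,10],[45,0]]
[[10,16],[14,0],[15,10],[20,0],[27,12],[33,13],[39,12],[40,10],[45,15],[48,0]]
[[10,16],[14,0],[15,10],[20,0],[27,12],[33,13],[39,12],[40,10],[43,13],[44,10],[45,15],[48,0]]
[[10,16],[14,0],[15,10],[20,0],[27,12],[33,13],[39,12],[40,10],[43,13],[44,10],[45,15],[48,11],[50,0]]
[[10,16],[14,12],[17,10],[20,0],[27,12],[33,13],[39,12],[40,10],[43,13],[44,10],[45,15],[48,11],[50,0]]
[[10,16],[14,12],[17,10],[20,0],[27,12],[33,13],[39,12],[40,10],[43,13],[44,10],[45,15],[48,11],[50,0]]
[[10,16],[14,12],[17,10],[20,0],[27,12],[33,13],[39,12],[40,10],[43,13],[44,10],[45,15],[48,11],[50,0]]
[[7,12],[10,16],[14,12],[17,10],[20,0],[27,12],[33,13],[39,12],[40,10],[43,13],[44,10],[45,15],[48,11],[50,0]]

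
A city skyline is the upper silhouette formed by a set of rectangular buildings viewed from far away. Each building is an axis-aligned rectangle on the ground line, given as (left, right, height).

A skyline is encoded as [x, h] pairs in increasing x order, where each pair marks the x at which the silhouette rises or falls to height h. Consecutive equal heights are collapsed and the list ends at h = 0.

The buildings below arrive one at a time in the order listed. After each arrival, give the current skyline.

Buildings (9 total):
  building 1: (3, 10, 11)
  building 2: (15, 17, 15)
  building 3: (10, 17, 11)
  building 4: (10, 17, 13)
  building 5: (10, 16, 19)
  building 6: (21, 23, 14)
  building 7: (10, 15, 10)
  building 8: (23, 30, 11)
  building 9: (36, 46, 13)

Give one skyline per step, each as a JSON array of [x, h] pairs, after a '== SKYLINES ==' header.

== SKYLINES ==
[[3,11],[10,0]]
[[3,11],[10,0],[15,15],[17,0]]
[[3,11],[15,15],[17,0]]
[[3,11],[10,13],[15,15],[17,0]]
[[3,11],[10,19],[16,15],[17,0]]
[[3,11],[10,19],[16,15],[17,0],[21,14],[23,0]]
[[3,11],[10,19],[16,15],[17,0],[21,14],[23,0]]
[[3,11],[10,19],[16,15],[17,0],[21,14],[23,11],[30,0]]
[[3,11],[10,19],[16,15],[17,0],[21,14],[23,11],[30,0],[36,13],[46,0]]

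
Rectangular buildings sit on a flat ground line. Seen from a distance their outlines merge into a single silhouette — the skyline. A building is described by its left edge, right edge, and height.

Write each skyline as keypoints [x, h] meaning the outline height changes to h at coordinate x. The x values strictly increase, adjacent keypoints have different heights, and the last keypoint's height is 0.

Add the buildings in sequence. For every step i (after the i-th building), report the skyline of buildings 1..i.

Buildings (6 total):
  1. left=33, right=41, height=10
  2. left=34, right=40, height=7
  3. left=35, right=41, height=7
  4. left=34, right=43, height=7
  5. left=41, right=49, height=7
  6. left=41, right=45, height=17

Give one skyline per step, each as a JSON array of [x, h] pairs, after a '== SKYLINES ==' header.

== SKYLINES ==
[[33,10],[41,0]]
[[33,10],[41,0]]
[[33,10],[41,0]]
[[33,10],[41,7],[43,0]]
[[33,10],[41,7],[49,0]]
[[33,10],[41,17],[45,7],[49,0]]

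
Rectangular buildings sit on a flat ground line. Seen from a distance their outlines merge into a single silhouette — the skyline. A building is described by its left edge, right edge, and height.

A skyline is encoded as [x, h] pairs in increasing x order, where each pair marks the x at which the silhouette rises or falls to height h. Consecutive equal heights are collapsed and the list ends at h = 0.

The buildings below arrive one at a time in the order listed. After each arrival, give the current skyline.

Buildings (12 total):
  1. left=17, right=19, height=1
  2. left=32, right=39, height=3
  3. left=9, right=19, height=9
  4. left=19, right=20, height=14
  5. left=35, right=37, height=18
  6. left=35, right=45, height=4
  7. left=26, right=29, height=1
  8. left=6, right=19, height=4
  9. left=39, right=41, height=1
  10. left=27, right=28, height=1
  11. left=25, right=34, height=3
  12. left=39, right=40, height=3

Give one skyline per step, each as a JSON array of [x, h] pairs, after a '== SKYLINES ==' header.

== SKYLINES ==
[[17,1],[19,0]]
[[17,1],[19,0],[32,3],[39,0]]
[[9,9],[19,0],[32,3],[39,0]]
[[9,9],[19,14],[20,0],[32,3],[39,0]]
[[9,9],[19,14],[20,0],[32,3],[35,18],[37,3],[39,0]]
[[9,9],[19,14],[20,0],[32,3],[35,18],[37,4],[45,0]]
[[9,9],[19,14],[20,0],[26,1],[29,0],[32,3],[35,18],[37,4],[45,0]]
[[6,4],[9,9],[19,14],[20,0],[26,1],[29,0],[32,3],[35,18],[37,4],[45,0]]
[[6,4],[9,9],[19,14],[20,0],[26,1],[29,0],[32,3],[35,18],[37,4],[45,0]]
[[6,4],[9,9],[19,14],[20,0],[26,1],[29,0],[32,3],[35,18],[37,4],[45,0]]
[[6,4],[9,9],[19,14],[20,0],[25,3],[35,18],[37,4],[45,0]]
[[6,4],[9,9],[19,14],[20,0],[25,3],[35,18],[37,4],[45,0]]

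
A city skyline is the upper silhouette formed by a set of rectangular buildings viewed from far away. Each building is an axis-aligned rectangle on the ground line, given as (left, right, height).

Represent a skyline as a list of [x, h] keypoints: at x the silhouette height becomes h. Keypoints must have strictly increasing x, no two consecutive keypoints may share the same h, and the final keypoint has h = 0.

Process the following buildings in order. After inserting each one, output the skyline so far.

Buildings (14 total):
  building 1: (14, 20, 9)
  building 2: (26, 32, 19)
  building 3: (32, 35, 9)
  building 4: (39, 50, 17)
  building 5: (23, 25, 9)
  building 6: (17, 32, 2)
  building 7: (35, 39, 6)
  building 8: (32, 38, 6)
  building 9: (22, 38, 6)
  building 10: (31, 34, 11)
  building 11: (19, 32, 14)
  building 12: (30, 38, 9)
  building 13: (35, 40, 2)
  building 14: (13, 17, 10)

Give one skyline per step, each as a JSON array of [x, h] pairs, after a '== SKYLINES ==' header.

== SKYLINES ==
[[14,9],[20,0]]
[[14,9],[20,0],[26,19],[32,0]]
[[14,9],[20,0],[26,19],[32,9],[35,0]]
[[14,9],[20,0],[26,19],[32,9],[35,0],[39,17],[50,0]]
[[14,9],[20,0],[23,9],[25,0],[26,19],[32,9],[35,0],[39,17],[50,0]]
[[14,9],[20,2],[23,9],[25,2],[26,19],[32,9],[35,0],[39,17],[50,0]]
[[14,9],[20,2],[23,9],[25,2],[26,19],[32,9],[35,6],[39,17],[50,0]]
[[14,9],[20,2],[23,9],[25,2],[26,19],[32,9],[35,6],[39,17],[50,0]]
[[14,9],[20,2],[22,6],[23,9],[25,6],[26,19],[32,9],[35,6],[39,17],[50,0]]
[[14,9],[20,2],[22,6],[23,9],[25,6],[26,19],[32,11],[34,9],[35,6],[39,17],[50,0]]
[[14,9],[19,14],[26,19],[32,11],[34,9],[35,6],[39,17],[50,0]]
[[14,9],[19,14],[26,19],[32,11],[34,9],[38,6],[39,17],[50,0]]
[[14,9],[19,14],[26,19],[32,11],[34,9],[38,6],[39,17],[50,0]]
[[13,10],[17,9],[19,14],[26,19],[32,11],[34,9],[38,6],[39,17],[50,0]]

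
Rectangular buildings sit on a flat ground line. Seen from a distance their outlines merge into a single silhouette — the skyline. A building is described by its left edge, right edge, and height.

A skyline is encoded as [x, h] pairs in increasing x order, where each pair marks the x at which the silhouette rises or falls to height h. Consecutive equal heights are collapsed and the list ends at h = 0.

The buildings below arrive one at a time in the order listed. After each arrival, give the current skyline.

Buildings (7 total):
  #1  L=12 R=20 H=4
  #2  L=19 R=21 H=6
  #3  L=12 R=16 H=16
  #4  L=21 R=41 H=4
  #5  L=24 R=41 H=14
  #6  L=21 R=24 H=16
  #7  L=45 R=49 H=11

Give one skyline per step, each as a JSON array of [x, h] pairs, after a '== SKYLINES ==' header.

== SKYLINES ==
[[12,4],[20,0]]
[[12,4],[19,6],[21,0]]
[[12,16],[16,4],[19,6],[21,0]]
[[12,16],[16,4],[19,6],[21,4],[41,0]]
[[12,16],[16,4],[19,6],[21,4],[24,14],[41,0]]
[[12,16],[16,4],[19,6],[21,16],[24,14],[41,0]]
[[12,16],[16,4],[19,6],[21,16],[24,14],[41,0],[45,11],[49,0]]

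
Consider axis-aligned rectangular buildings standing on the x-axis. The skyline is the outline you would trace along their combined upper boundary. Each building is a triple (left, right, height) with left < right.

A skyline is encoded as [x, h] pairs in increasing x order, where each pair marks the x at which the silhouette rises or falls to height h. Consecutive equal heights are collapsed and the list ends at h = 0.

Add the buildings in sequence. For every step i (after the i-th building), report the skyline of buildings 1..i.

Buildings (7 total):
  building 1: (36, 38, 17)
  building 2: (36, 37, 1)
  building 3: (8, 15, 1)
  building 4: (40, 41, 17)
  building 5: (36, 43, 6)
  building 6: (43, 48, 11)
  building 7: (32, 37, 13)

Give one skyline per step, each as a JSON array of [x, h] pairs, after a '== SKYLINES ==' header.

== SKYLINES ==
[[36,17],[38,0]]
[[36,17],[38,0]]
[[8,1],[15,0],[36,17],[38,0]]
[[8,1],[15,0],[36,17],[38,0],[40,17],[41,0]]
[[8,1],[15,0],[36,17],[38,6],[40,17],[41,6],[43,0]]
[[8,1],[15,0],[36,17],[38,6],[40,17],[41,6],[43,11],[48,0]]
[[8,1],[15,0],[32,13],[36,17],[38,6],[40,17],[41,6],[43,11],[48,0]]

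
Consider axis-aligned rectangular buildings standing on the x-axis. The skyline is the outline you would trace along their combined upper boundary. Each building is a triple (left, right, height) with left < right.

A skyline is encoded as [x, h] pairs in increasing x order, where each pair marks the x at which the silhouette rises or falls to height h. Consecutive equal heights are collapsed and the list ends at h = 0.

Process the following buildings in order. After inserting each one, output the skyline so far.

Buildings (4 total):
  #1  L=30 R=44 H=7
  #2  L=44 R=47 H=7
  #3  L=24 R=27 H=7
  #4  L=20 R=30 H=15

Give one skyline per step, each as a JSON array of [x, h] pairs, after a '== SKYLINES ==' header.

== SKYLINES ==
[[30,7],[44,0]]
[[30,7],[47,0]]
[[24,7],[27,0],[30,7],[47,0]]
[[20,15],[30,7],[47,0]]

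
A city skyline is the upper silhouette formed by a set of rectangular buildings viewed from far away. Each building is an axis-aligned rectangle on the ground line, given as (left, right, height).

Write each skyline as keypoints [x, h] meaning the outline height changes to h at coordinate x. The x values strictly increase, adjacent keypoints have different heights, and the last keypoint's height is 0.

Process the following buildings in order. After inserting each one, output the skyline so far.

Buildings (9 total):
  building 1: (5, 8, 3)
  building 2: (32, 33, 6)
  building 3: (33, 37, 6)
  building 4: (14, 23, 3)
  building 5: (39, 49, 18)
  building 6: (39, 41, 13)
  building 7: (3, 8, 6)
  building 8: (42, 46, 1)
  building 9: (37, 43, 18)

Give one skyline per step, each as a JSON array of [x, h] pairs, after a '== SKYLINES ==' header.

== SKYLINES ==
[[5,3],[8,0]]
[[5,3],[8,0],[32,6],[33,0]]
[[5,3],[8,0],[32,6],[37,0]]
[[5,3],[8,0],[14,3],[23,0],[32,6],[37,0]]
[[5,3],[8,0],[14,3],[23,0],[32,6],[37,0],[39,18],[49,0]]
[[5,3],[8,0],[14,3],[23,0],[32,6],[37,0],[39,18],[49,0]]
[[3,6],[8,0],[14,3],[23,0],[32,6],[37,0],[39,18],[49,0]]
[[3,6],[8,0],[14,3],[23,0],[32,6],[37,0],[39,18],[49,0]]
[[3,6],[8,0],[14,3],[23,0],[32,6],[37,18],[49,0]]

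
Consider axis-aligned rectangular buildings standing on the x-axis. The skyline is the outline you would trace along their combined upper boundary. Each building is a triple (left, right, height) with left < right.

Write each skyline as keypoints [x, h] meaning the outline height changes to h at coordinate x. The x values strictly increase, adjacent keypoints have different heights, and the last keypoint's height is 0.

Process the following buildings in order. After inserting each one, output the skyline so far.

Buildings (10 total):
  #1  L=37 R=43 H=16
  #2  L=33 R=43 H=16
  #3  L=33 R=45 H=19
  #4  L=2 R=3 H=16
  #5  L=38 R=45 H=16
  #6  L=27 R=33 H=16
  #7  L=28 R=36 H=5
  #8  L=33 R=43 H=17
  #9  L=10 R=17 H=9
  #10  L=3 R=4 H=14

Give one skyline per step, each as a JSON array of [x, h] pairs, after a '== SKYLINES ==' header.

== SKYLINES ==
[[37,16],[43,0]]
[[33,16],[43,0]]
[[33,19],[45,0]]
[[2,16],[3,0],[33,19],[45,0]]
[[2,16],[3,0],[33,19],[45,0]]
[[2,16],[3,0],[27,16],[33,19],[45,0]]
[[2,16],[3,0],[27,16],[33,19],[45,0]]
[[2,16],[3,0],[27,16],[33,19],[45,0]]
[[2,16],[3,0],[10,9],[17,0],[27,16],[33,19],[45,0]]
[[2,16],[3,14],[4,0],[10,9],[17,0],[27,16],[33,19],[45,0]]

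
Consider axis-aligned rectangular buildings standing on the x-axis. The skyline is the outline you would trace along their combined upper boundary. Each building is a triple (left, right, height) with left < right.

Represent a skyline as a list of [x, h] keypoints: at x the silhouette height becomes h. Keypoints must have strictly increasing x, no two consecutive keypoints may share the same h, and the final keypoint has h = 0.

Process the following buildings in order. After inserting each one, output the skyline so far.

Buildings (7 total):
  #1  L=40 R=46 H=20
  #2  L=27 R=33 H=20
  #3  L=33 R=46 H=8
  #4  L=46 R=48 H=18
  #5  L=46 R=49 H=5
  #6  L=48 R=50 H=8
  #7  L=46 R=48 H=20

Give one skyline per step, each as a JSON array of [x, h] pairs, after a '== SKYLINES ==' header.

== SKYLINES ==
[[40,20],[46,0]]
[[27,20],[33,0],[40,20],[46,0]]
[[27,20],[33,8],[40,20],[46,0]]
[[27,20],[33,8],[40,20],[46,18],[48,0]]
[[27,20],[33,8],[40,20],[46,18],[48,5],[49,0]]
[[27,20],[33,8],[40,20],[46,18],[48,8],[50,0]]
[[27,20],[33,8],[40,20],[48,8],[50,0]]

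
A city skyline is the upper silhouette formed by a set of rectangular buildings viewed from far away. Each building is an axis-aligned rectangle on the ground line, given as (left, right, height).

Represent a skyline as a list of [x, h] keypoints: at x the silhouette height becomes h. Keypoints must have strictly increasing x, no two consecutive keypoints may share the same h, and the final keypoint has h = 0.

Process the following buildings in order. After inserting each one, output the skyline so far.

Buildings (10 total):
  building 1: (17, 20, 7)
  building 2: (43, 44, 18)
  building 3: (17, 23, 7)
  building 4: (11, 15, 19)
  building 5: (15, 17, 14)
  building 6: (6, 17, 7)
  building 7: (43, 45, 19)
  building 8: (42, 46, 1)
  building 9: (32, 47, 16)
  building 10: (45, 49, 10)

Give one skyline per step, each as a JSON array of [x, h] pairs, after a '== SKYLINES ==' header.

== SKYLINES ==
[[17,7],[20,0]]
[[17,7],[20,0],[43,18],[44,0]]
[[17,7],[23,0],[43,18],[44,0]]
[[11,19],[15,0],[17,7],[23,0],[43,18],[44,0]]
[[11,19],[15,14],[17,7],[23,0],[43,18],[44,0]]
[[6,7],[11,19],[15,14],[17,7],[23,0],[43,18],[44,0]]
[[6,7],[11,19],[15,14],[17,7],[23,0],[43,19],[45,0]]
[[6,7],[11,19],[15,14],[17,7],[23,0],[42,1],[43,19],[45,1],[46,0]]
[[6,7],[11,19],[15,14],[17,7],[23,0],[32,16],[43,19],[45,16],[47,0]]
[[6,7],[11,19],[15,14],[17,7],[23,0],[32,16],[43,19],[45,16],[47,10],[49,0]]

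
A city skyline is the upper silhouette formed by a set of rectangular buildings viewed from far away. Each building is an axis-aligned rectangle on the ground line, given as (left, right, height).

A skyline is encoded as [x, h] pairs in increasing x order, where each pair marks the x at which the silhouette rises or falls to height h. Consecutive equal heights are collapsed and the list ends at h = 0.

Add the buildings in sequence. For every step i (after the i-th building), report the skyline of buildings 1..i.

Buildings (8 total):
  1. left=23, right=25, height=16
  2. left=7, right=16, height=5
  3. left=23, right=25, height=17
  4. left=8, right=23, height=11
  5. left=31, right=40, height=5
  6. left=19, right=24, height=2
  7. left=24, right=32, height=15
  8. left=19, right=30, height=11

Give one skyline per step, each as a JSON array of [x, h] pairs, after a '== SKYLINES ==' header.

== SKYLINES ==
[[23,16],[25,0]]
[[7,5],[16,0],[23,16],[25,0]]
[[7,5],[16,0],[23,17],[25,0]]
[[7,5],[8,11],[23,17],[25,0]]
[[7,5],[8,11],[23,17],[25,0],[31,5],[40,0]]
[[7,5],[8,11],[23,17],[25,0],[31,5],[40,0]]
[[7,5],[8,11],[23,17],[25,15],[32,5],[40,0]]
[[7,5],[8,11],[23,17],[25,15],[32,5],[40,0]]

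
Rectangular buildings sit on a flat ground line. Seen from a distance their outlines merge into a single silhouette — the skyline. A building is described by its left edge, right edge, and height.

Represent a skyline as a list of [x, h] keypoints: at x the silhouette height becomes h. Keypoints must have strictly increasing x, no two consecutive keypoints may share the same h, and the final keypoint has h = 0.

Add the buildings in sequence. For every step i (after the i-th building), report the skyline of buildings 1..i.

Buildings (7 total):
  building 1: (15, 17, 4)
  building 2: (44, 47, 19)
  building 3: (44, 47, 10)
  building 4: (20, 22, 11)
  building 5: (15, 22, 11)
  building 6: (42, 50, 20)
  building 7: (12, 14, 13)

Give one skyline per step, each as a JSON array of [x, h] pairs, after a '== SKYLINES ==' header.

== SKYLINES ==
[[15,4],[17,0]]
[[15,4],[17,0],[44,19],[47,0]]
[[15,4],[17,0],[44,19],[47,0]]
[[15,4],[17,0],[20,11],[22,0],[44,19],[47,0]]
[[15,11],[22,0],[44,19],[47,0]]
[[15,11],[22,0],[42,20],[50,0]]
[[12,13],[14,0],[15,11],[22,0],[42,20],[50,0]]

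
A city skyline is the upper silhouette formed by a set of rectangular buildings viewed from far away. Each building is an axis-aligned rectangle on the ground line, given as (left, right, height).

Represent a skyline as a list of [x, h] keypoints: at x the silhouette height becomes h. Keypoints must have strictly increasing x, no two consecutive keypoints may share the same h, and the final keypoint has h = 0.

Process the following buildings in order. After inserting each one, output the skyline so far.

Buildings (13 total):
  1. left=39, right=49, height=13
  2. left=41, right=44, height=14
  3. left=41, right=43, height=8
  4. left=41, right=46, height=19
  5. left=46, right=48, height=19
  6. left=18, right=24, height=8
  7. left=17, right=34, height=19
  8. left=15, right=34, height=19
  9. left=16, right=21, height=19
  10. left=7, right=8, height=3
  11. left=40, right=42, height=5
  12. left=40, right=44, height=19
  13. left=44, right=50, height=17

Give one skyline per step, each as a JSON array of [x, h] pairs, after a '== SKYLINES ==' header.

== SKYLINES ==
[[39,13],[49,0]]
[[39,13],[41,14],[44,13],[49,0]]
[[39,13],[41,14],[44,13],[49,0]]
[[39,13],[41,19],[46,13],[49,0]]
[[39,13],[41,19],[48,13],[49,0]]
[[18,8],[24,0],[39,13],[41,19],[48,13],[49,0]]
[[17,19],[34,0],[39,13],[41,19],[48,13],[49,0]]
[[15,19],[34,0],[39,13],[41,19],[48,13],[49,0]]
[[15,19],[34,0],[39,13],[41,19],[48,13],[49,0]]
[[7,3],[8,0],[15,19],[34,0],[39,13],[41,19],[48,13],[49,0]]
[[7,3],[8,0],[15,19],[34,0],[39,13],[41,19],[48,13],[49,0]]
[[7,3],[8,0],[15,19],[34,0],[39,13],[40,19],[48,13],[49,0]]
[[7,3],[8,0],[15,19],[34,0],[39,13],[40,19],[48,17],[50,0]]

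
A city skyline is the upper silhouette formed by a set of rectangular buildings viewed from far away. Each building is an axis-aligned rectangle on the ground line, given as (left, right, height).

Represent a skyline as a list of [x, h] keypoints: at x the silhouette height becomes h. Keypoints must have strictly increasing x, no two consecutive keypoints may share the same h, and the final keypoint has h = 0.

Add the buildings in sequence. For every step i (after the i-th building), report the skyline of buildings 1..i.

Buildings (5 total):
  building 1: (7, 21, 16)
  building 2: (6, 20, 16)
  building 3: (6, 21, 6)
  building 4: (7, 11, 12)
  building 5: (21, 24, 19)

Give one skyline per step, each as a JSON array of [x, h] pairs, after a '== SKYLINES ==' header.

== SKYLINES ==
[[7,16],[21,0]]
[[6,16],[21,0]]
[[6,16],[21,0]]
[[6,16],[21,0]]
[[6,16],[21,19],[24,0]]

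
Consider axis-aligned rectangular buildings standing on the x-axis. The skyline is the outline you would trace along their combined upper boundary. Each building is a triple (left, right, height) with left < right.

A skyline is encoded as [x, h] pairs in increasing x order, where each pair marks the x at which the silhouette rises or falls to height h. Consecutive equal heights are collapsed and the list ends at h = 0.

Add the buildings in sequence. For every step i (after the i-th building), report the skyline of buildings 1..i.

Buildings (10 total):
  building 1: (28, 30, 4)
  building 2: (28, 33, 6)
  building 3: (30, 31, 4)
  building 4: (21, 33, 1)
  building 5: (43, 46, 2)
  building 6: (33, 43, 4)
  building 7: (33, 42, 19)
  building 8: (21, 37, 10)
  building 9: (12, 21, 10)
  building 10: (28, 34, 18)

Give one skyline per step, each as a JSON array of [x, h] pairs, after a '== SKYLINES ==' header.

== SKYLINES ==
[[28,4],[30,0]]
[[28,6],[33,0]]
[[28,6],[33,0]]
[[21,1],[28,6],[33,0]]
[[21,1],[28,6],[33,0],[43,2],[46,0]]
[[21,1],[28,6],[33,4],[43,2],[46,0]]
[[21,1],[28,6],[33,19],[42,4],[43,2],[46,0]]
[[21,10],[33,19],[42,4],[43,2],[46,0]]
[[12,10],[33,19],[42,4],[43,2],[46,0]]
[[12,10],[28,18],[33,19],[42,4],[43,2],[46,0]]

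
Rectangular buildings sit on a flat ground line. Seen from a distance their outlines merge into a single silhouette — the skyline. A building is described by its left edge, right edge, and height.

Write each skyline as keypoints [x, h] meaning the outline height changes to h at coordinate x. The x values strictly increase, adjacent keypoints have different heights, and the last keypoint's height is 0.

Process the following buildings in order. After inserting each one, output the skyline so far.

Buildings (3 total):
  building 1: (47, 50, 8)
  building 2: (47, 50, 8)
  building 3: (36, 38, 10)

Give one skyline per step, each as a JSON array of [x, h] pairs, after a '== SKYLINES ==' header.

== SKYLINES ==
[[47,8],[50,0]]
[[47,8],[50,0]]
[[36,10],[38,0],[47,8],[50,0]]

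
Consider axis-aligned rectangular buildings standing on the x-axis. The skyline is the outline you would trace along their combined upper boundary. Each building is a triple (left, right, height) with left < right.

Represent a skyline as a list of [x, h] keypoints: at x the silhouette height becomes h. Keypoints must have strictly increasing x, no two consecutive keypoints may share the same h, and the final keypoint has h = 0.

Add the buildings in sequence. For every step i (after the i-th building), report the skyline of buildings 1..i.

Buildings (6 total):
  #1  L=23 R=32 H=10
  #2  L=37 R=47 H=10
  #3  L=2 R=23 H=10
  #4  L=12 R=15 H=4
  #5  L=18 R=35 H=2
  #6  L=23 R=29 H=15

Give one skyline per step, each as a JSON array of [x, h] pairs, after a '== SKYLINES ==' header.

== SKYLINES ==
[[23,10],[32,0]]
[[23,10],[32,0],[37,10],[47,0]]
[[2,10],[32,0],[37,10],[47,0]]
[[2,10],[32,0],[37,10],[47,0]]
[[2,10],[32,2],[35,0],[37,10],[47,0]]
[[2,10],[23,15],[29,10],[32,2],[35,0],[37,10],[47,0]]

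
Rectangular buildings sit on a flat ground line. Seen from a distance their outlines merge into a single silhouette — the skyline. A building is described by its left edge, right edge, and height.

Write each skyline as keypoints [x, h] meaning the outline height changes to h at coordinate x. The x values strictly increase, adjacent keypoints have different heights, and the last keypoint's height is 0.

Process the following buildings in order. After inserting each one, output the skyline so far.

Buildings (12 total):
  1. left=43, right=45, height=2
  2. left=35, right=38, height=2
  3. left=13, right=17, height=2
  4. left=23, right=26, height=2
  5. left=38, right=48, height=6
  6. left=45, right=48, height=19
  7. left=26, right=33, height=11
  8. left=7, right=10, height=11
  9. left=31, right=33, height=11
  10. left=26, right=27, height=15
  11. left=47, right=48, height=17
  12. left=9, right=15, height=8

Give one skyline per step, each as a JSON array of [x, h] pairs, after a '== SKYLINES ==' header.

== SKYLINES ==
[[43,2],[45,0]]
[[35,2],[38,0],[43,2],[45,0]]
[[13,2],[17,0],[35,2],[38,0],[43,2],[45,0]]
[[13,2],[17,0],[23,2],[26,0],[35,2],[38,0],[43,2],[45,0]]
[[13,2],[17,0],[23,2],[26,0],[35,2],[38,6],[48,0]]
[[13,2],[17,0],[23,2],[26,0],[35,2],[38,6],[45,19],[48,0]]
[[13,2],[17,0],[23,2],[26,11],[33,0],[35,2],[38,6],[45,19],[48,0]]
[[7,11],[10,0],[13,2],[17,0],[23,2],[26,11],[33,0],[35,2],[38,6],[45,19],[48,0]]
[[7,11],[10,0],[13,2],[17,0],[23,2],[26,11],[33,0],[35,2],[38,6],[45,19],[48,0]]
[[7,11],[10,0],[13,2],[17,0],[23,2],[26,15],[27,11],[33,0],[35,2],[38,6],[45,19],[48,0]]
[[7,11],[10,0],[13,2],[17,0],[23,2],[26,15],[27,11],[33,0],[35,2],[38,6],[45,19],[48,0]]
[[7,11],[10,8],[15,2],[17,0],[23,2],[26,15],[27,11],[33,0],[35,2],[38,6],[45,19],[48,0]]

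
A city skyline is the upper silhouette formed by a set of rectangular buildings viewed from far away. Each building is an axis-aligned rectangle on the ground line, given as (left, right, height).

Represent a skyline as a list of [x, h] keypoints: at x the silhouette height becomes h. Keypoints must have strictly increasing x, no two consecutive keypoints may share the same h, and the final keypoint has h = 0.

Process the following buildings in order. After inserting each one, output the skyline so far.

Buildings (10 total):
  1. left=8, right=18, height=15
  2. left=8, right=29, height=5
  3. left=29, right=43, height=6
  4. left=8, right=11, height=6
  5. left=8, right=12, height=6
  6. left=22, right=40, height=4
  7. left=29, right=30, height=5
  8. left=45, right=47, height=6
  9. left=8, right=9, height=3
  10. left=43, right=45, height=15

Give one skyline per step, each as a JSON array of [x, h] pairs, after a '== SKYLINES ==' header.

== SKYLINES ==
[[8,15],[18,0]]
[[8,15],[18,5],[29,0]]
[[8,15],[18,5],[29,6],[43,0]]
[[8,15],[18,5],[29,6],[43,0]]
[[8,15],[18,5],[29,6],[43,0]]
[[8,15],[18,5],[29,6],[43,0]]
[[8,15],[18,5],[29,6],[43,0]]
[[8,15],[18,5],[29,6],[43,0],[45,6],[47,0]]
[[8,15],[18,5],[29,6],[43,0],[45,6],[47,0]]
[[8,15],[18,5],[29,6],[43,15],[45,6],[47,0]]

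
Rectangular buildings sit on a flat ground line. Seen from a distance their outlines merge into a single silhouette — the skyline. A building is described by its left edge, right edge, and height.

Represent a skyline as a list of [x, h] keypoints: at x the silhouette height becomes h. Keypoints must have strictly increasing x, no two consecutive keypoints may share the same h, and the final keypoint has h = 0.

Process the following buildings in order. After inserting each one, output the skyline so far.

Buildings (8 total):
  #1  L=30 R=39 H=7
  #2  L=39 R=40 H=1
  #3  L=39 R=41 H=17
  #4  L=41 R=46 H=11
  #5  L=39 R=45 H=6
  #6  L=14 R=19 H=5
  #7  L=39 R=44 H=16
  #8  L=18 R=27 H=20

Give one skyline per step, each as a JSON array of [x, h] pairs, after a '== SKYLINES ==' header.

== SKYLINES ==
[[30,7],[39,0]]
[[30,7],[39,1],[40,0]]
[[30,7],[39,17],[41,0]]
[[30,7],[39,17],[41,11],[46,0]]
[[30,7],[39,17],[41,11],[46,0]]
[[14,5],[19,0],[30,7],[39,17],[41,11],[46,0]]
[[14,5],[19,0],[30,7],[39,17],[41,16],[44,11],[46,0]]
[[14,5],[18,20],[27,0],[30,7],[39,17],[41,16],[44,11],[46,0]]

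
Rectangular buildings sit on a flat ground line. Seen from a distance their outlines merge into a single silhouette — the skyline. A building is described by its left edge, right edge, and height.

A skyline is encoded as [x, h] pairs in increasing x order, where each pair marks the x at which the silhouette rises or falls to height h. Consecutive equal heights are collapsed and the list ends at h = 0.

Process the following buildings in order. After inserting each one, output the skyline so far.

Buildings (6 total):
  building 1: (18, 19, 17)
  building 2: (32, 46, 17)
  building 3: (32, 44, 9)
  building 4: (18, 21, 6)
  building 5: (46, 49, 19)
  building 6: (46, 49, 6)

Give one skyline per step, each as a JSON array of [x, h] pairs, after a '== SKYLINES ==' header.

== SKYLINES ==
[[18,17],[19,0]]
[[18,17],[19,0],[32,17],[46,0]]
[[18,17],[19,0],[32,17],[46,0]]
[[18,17],[19,6],[21,0],[32,17],[46,0]]
[[18,17],[19,6],[21,0],[32,17],[46,19],[49,0]]
[[18,17],[19,6],[21,0],[32,17],[46,19],[49,0]]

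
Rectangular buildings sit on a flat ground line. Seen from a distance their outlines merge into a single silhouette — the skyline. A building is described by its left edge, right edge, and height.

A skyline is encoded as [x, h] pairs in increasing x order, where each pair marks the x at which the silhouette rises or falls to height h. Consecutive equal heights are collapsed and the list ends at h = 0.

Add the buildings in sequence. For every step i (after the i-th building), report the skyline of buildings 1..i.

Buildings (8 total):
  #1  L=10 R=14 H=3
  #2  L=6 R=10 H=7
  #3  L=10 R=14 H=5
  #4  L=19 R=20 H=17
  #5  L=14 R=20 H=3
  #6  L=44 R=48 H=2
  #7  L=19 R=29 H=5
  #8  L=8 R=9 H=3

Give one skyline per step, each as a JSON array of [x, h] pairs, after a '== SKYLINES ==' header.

== SKYLINES ==
[[10,3],[14,0]]
[[6,7],[10,3],[14,0]]
[[6,7],[10,5],[14,0]]
[[6,7],[10,5],[14,0],[19,17],[20,0]]
[[6,7],[10,5],[14,3],[19,17],[20,0]]
[[6,7],[10,5],[14,3],[19,17],[20,0],[44,2],[48,0]]
[[6,7],[10,5],[14,3],[19,17],[20,5],[29,0],[44,2],[48,0]]
[[6,7],[10,5],[14,3],[19,17],[20,5],[29,0],[44,2],[48,0]]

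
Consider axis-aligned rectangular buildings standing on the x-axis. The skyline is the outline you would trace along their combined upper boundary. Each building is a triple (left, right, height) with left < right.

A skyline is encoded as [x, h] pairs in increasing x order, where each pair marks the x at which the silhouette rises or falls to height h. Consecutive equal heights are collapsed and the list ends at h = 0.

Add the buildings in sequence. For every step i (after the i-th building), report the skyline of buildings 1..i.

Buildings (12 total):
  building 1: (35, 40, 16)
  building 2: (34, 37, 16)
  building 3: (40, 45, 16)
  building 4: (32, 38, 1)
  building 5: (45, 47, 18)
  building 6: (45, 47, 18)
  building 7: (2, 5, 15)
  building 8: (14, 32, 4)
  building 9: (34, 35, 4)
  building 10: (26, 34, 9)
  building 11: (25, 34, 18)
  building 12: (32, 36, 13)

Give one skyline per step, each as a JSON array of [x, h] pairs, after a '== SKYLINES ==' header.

== SKYLINES ==
[[35,16],[40,0]]
[[34,16],[40,0]]
[[34,16],[45,0]]
[[32,1],[34,16],[45,0]]
[[32,1],[34,16],[45,18],[47,0]]
[[32,1],[34,16],[45,18],[47,0]]
[[2,15],[5,0],[32,1],[34,16],[45,18],[47,0]]
[[2,15],[5,0],[14,4],[32,1],[34,16],[45,18],[47,0]]
[[2,15],[5,0],[14,4],[32,1],[34,16],[45,18],[47,0]]
[[2,15],[5,0],[14,4],[26,9],[34,16],[45,18],[47,0]]
[[2,15],[5,0],[14,4],[25,18],[34,16],[45,18],[47,0]]
[[2,15],[5,0],[14,4],[25,18],[34,16],[45,18],[47,0]]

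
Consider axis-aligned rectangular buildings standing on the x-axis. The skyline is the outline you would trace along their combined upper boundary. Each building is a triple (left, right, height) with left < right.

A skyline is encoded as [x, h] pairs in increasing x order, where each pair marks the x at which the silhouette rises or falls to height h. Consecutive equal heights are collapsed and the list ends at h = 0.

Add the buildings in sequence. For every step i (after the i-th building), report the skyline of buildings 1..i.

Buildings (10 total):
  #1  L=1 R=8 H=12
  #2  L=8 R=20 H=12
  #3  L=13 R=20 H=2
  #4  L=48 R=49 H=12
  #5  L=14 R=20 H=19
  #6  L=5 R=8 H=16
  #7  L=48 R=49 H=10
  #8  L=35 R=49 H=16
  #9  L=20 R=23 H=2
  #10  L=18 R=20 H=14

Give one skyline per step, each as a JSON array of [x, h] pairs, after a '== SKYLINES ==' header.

== SKYLINES ==
[[1,12],[8,0]]
[[1,12],[20,0]]
[[1,12],[20,0]]
[[1,12],[20,0],[48,12],[49,0]]
[[1,12],[14,19],[20,0],[48,12],[49,0]]
[[1,12],[5,16],[8,12],[14,19],[20,0],[48,12],[49,0]]
[[1,12],[5,16],[8,12],[14,19],[20,0],[48,12],[49,0]]
[[1,12],[5,16],[8,12],[14,19],[20,0],[35,16],[49,0]]
[[1,12],[5,16],[8,12],[14,19],[20,2],[23,0],[35,16],[49,0]]
[[1,12],[5,16],[8,12],[14,19],[20,2],[23,0],[35,16],[49,0]]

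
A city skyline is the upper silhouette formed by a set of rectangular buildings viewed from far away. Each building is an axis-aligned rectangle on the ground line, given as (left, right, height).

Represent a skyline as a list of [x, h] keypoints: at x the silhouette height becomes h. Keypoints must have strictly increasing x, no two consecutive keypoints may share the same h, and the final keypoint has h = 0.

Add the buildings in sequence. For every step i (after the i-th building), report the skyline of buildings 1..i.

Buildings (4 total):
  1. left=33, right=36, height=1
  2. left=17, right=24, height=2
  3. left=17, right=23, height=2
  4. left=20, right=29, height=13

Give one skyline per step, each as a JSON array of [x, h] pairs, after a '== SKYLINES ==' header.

== SKYLINES ==
[[33,1],[36,0]]
[[17,2],[24,0],[33,1],[36,0]]
[[17,2],[24,0],[33,1],[36,0]]
[[17,2],[20,13],[29,0],[33,1],[36,0]]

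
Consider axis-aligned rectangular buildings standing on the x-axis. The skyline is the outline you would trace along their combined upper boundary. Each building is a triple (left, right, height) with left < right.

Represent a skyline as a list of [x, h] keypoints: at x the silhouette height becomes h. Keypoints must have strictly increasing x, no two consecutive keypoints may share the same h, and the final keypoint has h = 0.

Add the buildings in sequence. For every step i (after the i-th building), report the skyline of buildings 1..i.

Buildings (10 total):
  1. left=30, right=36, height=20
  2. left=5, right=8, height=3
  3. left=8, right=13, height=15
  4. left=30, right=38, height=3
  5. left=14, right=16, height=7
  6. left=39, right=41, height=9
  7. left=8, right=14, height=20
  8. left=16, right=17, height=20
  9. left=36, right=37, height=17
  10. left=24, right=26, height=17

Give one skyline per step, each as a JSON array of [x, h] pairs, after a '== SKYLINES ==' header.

== SKYLINES ==
[[30,20],[36,0]]
[[5,3],[8,0],[30,20],[36,0]]
[[5,3],[8,15],[13,0],[30,20],[36,0]]
[[5,3],[8,15],[13,0],[30,20],[36,3],[38,0]]
[[5,3],[8,15],[13,0],[14,7],[16,0],[30,20],[36,3],[38,0]]
[[5,3],[8,15],[13,0],[14,7],[16,0],[30,20],[36,3],[38,0],[39,9],[41,0]]
[[5,3],[8,20],[14,7],[16,0],[30,20],[36,3],[38,0],[39,9],[41,0]]
[[5,3],[8,20],[14,7],[16,20],[17,0],[30,20],[36,3],[38,0],[39,9],[41,0]]
[[5,3],[8,20],[14,7],[16,20],[17,0],[30,20],[36,17],[37,3],[38,0],[39,9],[41,0]]
[[5,3],[8,20],[14,7],[16,20],[17,0],[24,17],[26,0],[30,20],[36,17],[37,3],[38,0],[39,9],[41,0]]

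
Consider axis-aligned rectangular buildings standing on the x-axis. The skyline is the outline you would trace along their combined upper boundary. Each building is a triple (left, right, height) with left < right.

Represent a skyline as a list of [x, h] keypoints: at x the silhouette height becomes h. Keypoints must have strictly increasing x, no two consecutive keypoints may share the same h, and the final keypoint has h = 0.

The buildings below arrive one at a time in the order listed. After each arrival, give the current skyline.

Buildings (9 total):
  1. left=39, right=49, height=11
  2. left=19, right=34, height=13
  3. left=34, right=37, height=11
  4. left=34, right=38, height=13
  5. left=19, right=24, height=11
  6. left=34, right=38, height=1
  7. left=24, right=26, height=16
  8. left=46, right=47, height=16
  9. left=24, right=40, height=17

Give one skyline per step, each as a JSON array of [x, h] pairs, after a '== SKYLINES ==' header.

== SKYLINES ==
[[39,11],[49,0]]
[[19,13],[34,0],[39,11],[49,0]]
[[19,13],[34,11],[37,0],[39,11],[49,0]]
[[19,13],[38,0],[39,11],[49,0]]
[[19,13],[38,0],[39,11],[49,0]]
[[19,13],[38,0],[39,11],[49,0]]
[[19,13],[24,16],[26,13],[38,0],[39,11],[49,0]]
[[19,13],[24,16],[26,13],[38,0],[39,11],[46,16],[47,11],[49,0]]
[[19,13],[24,17],[40,11],[46,16],[47,11],[49,0]]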